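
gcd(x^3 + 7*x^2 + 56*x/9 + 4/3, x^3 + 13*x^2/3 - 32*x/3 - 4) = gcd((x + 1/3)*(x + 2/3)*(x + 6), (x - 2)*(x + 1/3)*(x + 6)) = x^2 + 19*x/3 + 2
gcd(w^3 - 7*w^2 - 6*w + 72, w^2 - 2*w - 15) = w + 3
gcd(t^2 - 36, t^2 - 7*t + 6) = t - 6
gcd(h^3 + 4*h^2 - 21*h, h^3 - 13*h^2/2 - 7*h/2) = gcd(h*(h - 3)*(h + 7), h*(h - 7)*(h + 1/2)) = h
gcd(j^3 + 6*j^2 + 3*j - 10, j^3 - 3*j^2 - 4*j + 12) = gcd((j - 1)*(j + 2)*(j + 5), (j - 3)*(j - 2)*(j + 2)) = j + 2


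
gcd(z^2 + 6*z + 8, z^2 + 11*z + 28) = z + 4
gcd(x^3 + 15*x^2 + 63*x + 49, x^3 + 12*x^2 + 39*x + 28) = x^2 + 8*x + 7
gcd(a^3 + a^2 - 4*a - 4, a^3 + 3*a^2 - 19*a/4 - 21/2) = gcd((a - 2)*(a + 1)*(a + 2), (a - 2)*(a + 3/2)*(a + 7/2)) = a - 2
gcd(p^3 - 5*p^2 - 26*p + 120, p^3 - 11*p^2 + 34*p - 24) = p^2 - 10*p + 24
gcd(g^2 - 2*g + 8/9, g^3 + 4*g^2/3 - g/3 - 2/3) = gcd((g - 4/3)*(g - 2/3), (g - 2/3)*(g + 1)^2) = g - 2/3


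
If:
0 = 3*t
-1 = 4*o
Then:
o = -1/4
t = 0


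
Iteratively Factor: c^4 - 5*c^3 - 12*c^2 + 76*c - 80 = (c + 4)*(c^3 - 9*c^2 + 24*c - 20) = (c - 2)*(c + 4)*(c^2 - 7*c + 10) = (c - 5)*(c - 2)*(c + 4)*(c - 2)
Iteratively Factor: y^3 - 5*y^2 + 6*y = (y - 3)*(y^2 - 2*y) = y*(y - 3)*(y - 2)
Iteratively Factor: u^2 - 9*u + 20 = (u - 5)*(u - 4)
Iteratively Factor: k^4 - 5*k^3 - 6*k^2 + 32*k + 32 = (k - 4)*(k^3 - k^2 - 10*k - 8) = (k - 4)^2*(k^2 + 3*k + 2) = (k - 4)^2*(k + 2)*(k + 1)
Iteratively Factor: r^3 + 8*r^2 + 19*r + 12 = (r + 1)*(r^2 + 7*r + 12) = (r + 1)*(r + 3)*(r + 4)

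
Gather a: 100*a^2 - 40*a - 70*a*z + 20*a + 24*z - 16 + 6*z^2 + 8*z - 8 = 100*a^2 + a*(-70*z - 20) + 6*z^2 + 32*z - 24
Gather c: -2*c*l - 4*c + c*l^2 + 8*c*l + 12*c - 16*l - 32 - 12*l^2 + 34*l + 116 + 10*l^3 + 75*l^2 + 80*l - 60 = c*(l^2 + 6*l + 8) + 10*l^3 + 63*l^2 + 98*l + 24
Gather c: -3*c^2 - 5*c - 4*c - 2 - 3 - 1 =-3*c^2 - 9*c - 6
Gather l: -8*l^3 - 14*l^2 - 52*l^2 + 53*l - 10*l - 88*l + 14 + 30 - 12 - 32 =-8*l^3 - 66*l^2 - 45*l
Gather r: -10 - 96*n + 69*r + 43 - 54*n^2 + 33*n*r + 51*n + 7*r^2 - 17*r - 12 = -54*n^2 - 45*n + 7*r^2 + r*(33*n + 52) + 21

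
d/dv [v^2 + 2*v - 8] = 2*v + 2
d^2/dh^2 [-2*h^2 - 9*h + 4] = -4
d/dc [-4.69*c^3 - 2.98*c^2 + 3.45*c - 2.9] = -14.07*c^2 - 5.96*c + 3.45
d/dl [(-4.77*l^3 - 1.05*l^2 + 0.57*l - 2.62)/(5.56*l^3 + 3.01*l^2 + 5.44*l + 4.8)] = (-8.5197*l^4 - 58.236*l^3 - 32.4141*l^2 + 5.6924*l + 16.9888)/(30.9136*l^6 + 33.4712*l^5 + 69.5529*l^4 + 86.1248*l^3 + 58.4896*l^2 + 52.224*l + 23.04)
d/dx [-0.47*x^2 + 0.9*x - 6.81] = 0.9 - 0.94*x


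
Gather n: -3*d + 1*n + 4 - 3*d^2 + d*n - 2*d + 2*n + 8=-3*d^2 - 5*d + n*(d + 3) + 12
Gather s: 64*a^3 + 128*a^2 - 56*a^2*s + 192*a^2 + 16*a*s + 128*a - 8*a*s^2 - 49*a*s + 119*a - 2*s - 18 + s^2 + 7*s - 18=64*a^3 + 320*a^2 + 247*a + s^2*(1 - 8*a) + s*(-56*a^2 - 33*a + 5) - 36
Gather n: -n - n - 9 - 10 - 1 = -2*n - 20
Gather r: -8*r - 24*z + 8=-8*r - 24*z + 8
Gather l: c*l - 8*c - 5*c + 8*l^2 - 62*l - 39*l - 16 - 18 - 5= -13*c + 8*l^2 + l*(c - 101) - 39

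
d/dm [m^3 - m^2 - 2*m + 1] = 3*m^2 - 2*m - 2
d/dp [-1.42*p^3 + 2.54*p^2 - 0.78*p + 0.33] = -4.26*p^2 + 5.08*p - 0.78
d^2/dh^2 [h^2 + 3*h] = 2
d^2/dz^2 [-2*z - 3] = 0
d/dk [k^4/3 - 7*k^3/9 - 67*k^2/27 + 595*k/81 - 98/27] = 4*k^3/3 - 7*k^2/3 - 134*k/27 + 595/81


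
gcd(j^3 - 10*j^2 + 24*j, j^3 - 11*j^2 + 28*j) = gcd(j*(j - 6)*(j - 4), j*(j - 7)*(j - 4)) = j^2 - 4*j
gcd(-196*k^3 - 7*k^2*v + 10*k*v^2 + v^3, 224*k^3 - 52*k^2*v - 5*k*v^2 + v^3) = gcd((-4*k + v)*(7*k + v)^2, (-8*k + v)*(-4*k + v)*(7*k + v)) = -28*k^2 + 3*k*v + v^2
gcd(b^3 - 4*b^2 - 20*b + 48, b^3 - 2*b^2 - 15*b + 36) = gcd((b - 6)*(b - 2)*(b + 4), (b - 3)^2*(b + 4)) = b + 4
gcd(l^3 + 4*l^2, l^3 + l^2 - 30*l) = l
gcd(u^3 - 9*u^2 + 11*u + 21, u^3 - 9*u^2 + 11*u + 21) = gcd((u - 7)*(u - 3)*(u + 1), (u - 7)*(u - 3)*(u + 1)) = u^3 - 9*u^2 + 11*u + 21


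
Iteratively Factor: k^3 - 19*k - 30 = (k - 5)*(k^2 + 5*k + 6) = (k - 5)*(k + 2)*(k + 3)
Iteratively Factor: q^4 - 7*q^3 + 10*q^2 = (q - 5)*(q^3 - 2*q^2) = q*(q - 5)*(q^2 - 2*q) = q*(q - 5)*(q - 2)*(q)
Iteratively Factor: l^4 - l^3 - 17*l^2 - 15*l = (l + 1)*(l^3 - 2*l^2 - 15*l) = (l + 1)*(l + 3)*(l^2 - 5*l) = (l - 5)*(l + 1)*(l + 3)*(l)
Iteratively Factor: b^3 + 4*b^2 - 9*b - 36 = (b + 4)*(b^2 - 9) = (b - 3)*(b + 4)*(b + 3)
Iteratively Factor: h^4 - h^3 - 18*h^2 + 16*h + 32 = (h + 1)*(h^3 - 2*h^2 - 16*h + 32) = (h + 1)*(h + 4)*(h^2 - 6*h + 8) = (h - 2)*(h + 1)*(h + 4)*(h - 4)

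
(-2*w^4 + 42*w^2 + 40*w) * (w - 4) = -2*w^5 + 8*w^4 + 42*w^3 - 128*w^2 - 160*w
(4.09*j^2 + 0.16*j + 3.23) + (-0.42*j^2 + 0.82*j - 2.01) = 3.67*j^2 + 0.98*j + 1.22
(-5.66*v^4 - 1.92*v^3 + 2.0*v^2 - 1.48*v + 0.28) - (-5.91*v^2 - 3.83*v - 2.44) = -5.66*v^4 - 1.92*v^3 + 7.91*v^2 + 2.35*v + 2.72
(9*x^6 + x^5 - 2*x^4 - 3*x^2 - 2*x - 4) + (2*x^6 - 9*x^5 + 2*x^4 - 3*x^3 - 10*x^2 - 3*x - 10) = 11*x^6 - 8*x^5 - 3*x^3 - 13*x^2 - 5*x - 14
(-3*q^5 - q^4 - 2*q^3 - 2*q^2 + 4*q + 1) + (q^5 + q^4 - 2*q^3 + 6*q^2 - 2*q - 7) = -2*q^5 - 4*q^3 + 4*q^2 + 2*q - 6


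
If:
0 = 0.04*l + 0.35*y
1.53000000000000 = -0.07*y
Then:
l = 191.25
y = -21.86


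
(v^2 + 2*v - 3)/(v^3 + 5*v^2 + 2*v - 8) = (v + 3)/(v^2 + 6*v + 8)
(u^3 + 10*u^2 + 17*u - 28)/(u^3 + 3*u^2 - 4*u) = (u + 7)/u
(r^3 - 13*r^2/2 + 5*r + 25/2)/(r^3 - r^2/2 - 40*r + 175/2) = (r + 1)/(r + 7)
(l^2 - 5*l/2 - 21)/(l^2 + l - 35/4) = 2*(l - 6)/(2*l - 5)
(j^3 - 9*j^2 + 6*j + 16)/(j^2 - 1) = (j^2 - 10*j + 16)/(j - 1)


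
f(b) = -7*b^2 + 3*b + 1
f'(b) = 3 - 14*b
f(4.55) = -130.27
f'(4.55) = -60.70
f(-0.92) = -7.68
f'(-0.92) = 15.88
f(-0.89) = -7.21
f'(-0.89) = 15.46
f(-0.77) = -5.46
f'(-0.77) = 13.78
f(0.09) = 1.21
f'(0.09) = 1.74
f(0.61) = 0.23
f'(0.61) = -5.54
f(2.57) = -37.52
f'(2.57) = -32.98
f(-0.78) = -5.60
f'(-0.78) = 13.92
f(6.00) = -233.00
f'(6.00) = -81.00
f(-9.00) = -593.00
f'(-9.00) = 129.00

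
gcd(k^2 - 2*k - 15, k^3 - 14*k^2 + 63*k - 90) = k - 5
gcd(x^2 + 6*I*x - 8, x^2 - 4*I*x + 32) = x + 4*I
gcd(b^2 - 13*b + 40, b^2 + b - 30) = b - 5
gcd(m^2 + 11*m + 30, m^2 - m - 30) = m + 5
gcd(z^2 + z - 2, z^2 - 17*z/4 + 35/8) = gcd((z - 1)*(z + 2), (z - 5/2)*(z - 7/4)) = 1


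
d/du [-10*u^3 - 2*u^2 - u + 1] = -30*u^2 - 4*u - 1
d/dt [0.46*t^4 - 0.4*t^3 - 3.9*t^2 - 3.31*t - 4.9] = 1.84*t^3 - 1.2*t^2 - 7.8*t - 3.31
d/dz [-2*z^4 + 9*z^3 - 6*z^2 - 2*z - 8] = -8*z^3 + 27*z^2 - 12*z - 2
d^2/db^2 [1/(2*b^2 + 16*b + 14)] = (-b^2 - 8*b + 4*(b + 4)^2 - 7)/(b^2 + 8*b + 7)^3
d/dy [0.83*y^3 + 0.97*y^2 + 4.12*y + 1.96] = 2.49*y^2 + 1.94*y + 4.12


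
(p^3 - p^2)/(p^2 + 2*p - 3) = p^2/(p + 3)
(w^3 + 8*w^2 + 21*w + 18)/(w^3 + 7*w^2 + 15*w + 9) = (w + 2)/(w + 1)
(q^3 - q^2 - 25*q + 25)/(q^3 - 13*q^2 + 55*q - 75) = (q^2 + 4*q - 5)/(q^2 - 8*q + 15)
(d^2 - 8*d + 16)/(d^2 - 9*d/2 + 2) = 2*(d - 4)/(2*d - 1)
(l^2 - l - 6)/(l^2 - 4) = (l - 3)/(l - 2)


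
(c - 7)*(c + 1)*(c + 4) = c^3 - 2*c^2 - 31*c - 28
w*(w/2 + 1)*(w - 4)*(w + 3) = w^4/2 + w^3/2 - 7*w^2 - 12*w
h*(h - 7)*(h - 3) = h^3 - 10*h^2 + 21*h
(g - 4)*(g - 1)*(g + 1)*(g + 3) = g^4 - g^3 - 13*g^2 + g + 12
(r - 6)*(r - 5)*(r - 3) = r^3 - 14*r^2 + 63*r - 90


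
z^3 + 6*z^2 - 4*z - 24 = (z - 2)*(z + 2)*(z + 6)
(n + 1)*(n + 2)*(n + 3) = n^3 + 6*n^2 + 11*n + 6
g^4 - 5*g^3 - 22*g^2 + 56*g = g*(g - 7)*(g - 2)*(g + 4)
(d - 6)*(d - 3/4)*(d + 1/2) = d^3 - 25*d^2/4 + 9*d/8 + 9/4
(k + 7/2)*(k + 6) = k^2 + 19*k/2 + 21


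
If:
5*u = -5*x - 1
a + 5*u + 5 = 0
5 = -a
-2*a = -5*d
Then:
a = -5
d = -2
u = 0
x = -1/5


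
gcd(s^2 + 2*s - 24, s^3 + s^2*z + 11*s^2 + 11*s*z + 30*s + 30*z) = s + 6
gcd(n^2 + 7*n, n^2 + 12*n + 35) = n + 7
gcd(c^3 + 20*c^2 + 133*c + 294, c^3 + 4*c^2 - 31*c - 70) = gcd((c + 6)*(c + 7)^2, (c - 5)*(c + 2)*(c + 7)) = c + 7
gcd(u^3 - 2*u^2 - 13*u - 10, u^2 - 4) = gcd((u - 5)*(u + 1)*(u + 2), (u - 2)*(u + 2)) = u + 2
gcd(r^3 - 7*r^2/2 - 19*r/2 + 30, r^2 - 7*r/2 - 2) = r - 4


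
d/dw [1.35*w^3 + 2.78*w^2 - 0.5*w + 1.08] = 4.05*w^2 + 5.56*w - 0.5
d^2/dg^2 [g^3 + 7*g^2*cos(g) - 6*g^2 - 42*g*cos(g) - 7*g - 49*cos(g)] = -7*g^2*cos(g) - 28*g*sin(g) + 42*g*cos(g) + 6*g + 84*sin(g) + 63*cos(g) - 12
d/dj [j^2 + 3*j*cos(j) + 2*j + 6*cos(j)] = -3*j*sin(j) + 2*j - 6*sin(j) + 3*cos(j) + 2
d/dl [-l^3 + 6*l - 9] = 6 - 3*l^2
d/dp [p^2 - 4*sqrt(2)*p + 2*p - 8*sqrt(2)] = 2*p - 4*sqrt(2) + 2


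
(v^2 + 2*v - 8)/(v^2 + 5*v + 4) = (v - 2)/(v + 1)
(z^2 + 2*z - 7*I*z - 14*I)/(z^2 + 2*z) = (z - 7*I)/z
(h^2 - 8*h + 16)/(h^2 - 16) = (h - 4)/(h + 4)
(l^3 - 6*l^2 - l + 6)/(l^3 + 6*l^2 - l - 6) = (l - 6)/(l + 6)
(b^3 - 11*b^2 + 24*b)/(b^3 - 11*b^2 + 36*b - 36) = b*(b - 8)/(b^2 - 8*b + 12)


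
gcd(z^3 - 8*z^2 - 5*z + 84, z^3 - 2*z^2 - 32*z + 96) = z - 4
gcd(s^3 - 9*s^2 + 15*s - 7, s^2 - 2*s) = 1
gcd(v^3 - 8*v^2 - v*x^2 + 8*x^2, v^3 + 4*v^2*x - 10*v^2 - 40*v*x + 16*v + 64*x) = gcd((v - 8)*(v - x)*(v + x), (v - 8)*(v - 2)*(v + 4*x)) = v - 8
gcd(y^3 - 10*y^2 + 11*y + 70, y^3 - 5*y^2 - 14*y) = y^2 - 5*y - 14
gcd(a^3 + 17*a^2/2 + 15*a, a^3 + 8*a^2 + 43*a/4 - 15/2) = a^2 + 17*a/2 + 15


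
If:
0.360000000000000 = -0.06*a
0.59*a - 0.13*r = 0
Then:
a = -6.00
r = -27.23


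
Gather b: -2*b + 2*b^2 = 2*b^2 - 2*b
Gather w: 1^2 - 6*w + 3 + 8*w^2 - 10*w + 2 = 8*w^2 - 16*w + 6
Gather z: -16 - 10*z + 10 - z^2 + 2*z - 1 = -z^2 - 8*z - 7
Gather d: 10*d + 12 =10*d + 12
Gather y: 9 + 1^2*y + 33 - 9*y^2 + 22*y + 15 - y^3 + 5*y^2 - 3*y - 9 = -y^3 - 4*y^2 + 20*y + 48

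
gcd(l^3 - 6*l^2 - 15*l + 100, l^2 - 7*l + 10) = l - 5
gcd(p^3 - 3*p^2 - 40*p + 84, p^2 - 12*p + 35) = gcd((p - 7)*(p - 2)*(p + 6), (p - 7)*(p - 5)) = p - 7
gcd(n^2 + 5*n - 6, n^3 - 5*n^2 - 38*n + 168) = n + 6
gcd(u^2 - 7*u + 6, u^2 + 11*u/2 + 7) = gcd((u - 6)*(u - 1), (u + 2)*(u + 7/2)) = 1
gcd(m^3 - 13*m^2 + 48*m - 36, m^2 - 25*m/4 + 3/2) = m - 6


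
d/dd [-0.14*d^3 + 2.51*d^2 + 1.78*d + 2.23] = -0.42*d^2 + 5.02*d + 1.78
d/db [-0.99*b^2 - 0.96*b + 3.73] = -1.98*b - 0.96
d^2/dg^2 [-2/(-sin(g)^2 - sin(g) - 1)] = 2*(-4*sin(g)^3 - 3*sin(g)^2 + 9*sin(g) + 7)*sin(g)/(sin(g)^2 + sin(g) + 1)^3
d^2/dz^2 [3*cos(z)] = -3*cos(z)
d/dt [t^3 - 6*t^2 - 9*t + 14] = 3*t^2 - 12*t - 9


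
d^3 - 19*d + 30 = (d - 3)*(d - 2)*(d + 5)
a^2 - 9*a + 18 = (a - 6)*(a - 3)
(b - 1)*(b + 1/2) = b^2 - b/2 - 1/2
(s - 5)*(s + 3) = s^2 - 2*s - 15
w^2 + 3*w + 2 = (w + 1)*(w + 2)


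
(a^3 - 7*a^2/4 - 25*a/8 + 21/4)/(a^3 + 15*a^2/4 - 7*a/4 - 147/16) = 2*(a - 2)/(2*a + 7)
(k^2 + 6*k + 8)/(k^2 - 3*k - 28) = (k + 2)/(k - 7)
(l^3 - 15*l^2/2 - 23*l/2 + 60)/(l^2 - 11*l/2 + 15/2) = (l^2 - 5*l - 24)/(l - 3)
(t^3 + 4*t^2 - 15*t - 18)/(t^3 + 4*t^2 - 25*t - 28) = (t^2 + 3*t - 18)/(t^2 + 3*t - 28)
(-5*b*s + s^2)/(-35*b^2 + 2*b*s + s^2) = s/(7*b + s)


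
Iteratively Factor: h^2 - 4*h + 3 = (h - 1)*(h - 3)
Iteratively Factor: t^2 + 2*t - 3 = (t - 1)*(t + 3)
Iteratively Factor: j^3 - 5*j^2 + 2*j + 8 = (j - 4)*(j^2 - j - 2) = (j - 4)*(j - 2)*(j + 1)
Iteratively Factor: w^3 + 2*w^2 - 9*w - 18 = (w + 3)*(w^2 - w - 6) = (w + 2)*(w + 3)*(w - 3)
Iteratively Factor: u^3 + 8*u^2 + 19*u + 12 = (u + 1)*(u^2 + 7*u + 12) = (u + 1)*(u + 4)*(u + 3)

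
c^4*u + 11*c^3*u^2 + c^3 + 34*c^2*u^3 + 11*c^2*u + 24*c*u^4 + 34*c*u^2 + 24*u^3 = (c + u)*(c + 4*u)*(c + 6*u)*(c*u + 1)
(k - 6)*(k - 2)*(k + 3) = k^3 - 5*k^2 - 12*k + 36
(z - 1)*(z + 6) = z^2 + 5*z - 6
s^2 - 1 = (s - 1)*(s + 1)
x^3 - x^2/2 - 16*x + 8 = (x - 4)*(x - 1/2)*(x + 4)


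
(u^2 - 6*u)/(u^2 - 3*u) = (u - 6)/(u - 3)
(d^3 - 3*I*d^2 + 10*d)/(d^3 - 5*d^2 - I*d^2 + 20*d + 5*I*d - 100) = d*(d + 2*I)/(d^2 + d*(-5 + 4*I) - 20*I)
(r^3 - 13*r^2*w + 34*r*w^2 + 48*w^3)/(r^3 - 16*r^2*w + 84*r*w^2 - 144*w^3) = (r^2 - 7*r*w - 8*w^2)/(r^2 - 10*r*w + 24*w^2)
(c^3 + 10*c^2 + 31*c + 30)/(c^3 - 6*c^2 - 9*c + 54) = (c^2 + 7*c + 10)/(c^2 - 9*c + 18)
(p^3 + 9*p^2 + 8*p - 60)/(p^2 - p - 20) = (-p^3 - 9*p^2 - 8*p + 60)/(-p^2 + p + 20)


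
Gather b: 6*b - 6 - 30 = 6*b - 36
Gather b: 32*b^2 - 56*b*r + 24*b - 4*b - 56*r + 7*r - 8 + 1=32*b^2 + b*(20 - 56*r) - 49*r - 7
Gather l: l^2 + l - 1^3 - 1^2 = l^2 + l - 2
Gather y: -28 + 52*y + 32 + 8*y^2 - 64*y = 8*y^2 - 12*y + 4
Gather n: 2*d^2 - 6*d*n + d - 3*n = 2*d^2 + d + n*(-6*d - 3)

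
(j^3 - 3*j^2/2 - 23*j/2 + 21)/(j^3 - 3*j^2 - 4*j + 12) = (j + 7/2)/(j + 2)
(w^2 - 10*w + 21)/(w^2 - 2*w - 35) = (w - 3)/(w + 5)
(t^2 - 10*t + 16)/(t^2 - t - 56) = (t - 2)/(t + 7)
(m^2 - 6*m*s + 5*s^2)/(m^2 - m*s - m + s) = (m - 5*s)/(m - 1)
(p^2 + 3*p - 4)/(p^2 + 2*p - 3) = (p + 4)/(p + 3)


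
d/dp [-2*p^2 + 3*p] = 3 - 4*p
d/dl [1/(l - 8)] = -1/(l - 8)^2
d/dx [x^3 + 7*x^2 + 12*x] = 3*x^2 + 14*x + 12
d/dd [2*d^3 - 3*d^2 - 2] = 6*d*(d - 1)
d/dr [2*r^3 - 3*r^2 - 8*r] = 6*r^2 - 6*r - 8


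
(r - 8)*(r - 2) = r^2 - 10*r + 16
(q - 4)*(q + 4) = q^2 - 16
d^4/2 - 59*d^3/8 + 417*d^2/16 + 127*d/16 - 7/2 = (d/2 + 1/4)*(d - 8)*(d - 7)*(d - 1/4)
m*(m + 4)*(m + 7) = m^3 + 11*m^2 + 28*m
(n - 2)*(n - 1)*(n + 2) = n^3 - n^2 - 4*n + 4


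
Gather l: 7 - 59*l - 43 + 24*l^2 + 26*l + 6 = 24*l^2 - 33*l - 30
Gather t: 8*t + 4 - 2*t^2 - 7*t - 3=-2*t^2 + t + 1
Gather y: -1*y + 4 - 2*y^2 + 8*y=-2*y^2 + 7*y + 4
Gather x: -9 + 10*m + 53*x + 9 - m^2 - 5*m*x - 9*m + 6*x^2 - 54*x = -m^2 + m + 6*x^2 + x*(-5*m - 1)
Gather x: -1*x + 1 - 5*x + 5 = 6 - 6*x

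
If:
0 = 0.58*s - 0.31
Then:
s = 0.53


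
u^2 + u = u*(u + 1)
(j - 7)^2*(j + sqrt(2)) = j^3 - 14*j^2 + sqrt(2)*j^2 - 14*sqrt(2)*j + 49*j + 49*sqrt(2)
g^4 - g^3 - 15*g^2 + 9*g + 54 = (g - 3)^2*(g + 2)*(g + 3)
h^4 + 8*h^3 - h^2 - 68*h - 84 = (h - 3)*(h + 2)^2*(h + 7)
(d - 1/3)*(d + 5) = d^2 + 14*d/3 - 5/3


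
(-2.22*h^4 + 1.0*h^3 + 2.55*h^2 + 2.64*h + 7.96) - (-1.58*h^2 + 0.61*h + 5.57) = -2.22*h^4 + 1.0*h^3 + 4.13*h^2 + 2.03*h + 2.39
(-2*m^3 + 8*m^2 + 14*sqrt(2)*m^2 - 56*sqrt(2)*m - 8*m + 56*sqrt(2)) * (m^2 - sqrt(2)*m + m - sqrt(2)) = -2*m^5 + 6*m^4 + 16*sqrt(2)*m^4 - 48*sqrt(2)*m^3 - 28*m^3 + 76*m^2 + 64*sqrt(2)*m - 112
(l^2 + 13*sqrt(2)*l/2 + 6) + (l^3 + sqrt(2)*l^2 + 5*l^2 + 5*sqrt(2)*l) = l^3 + sqrt(2)*l^2 + 6*l^2 + 23*sqrt(2)*l/2 + 6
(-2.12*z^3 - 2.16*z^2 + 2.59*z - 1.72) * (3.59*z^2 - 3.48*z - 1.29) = -7.6108*z^5 - 0.3768*z^4 + 19.5497*z^3 - 12.4016*z^2 + 2.6445*z + 2.2188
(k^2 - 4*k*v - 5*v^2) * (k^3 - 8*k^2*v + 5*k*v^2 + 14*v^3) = k^5 - 12*k^4*v + 32*k^3*v^2 + 34*k^2*v^3 - 81*k*v^4 - 70*v^5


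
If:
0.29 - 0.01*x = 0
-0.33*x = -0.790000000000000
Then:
No Solution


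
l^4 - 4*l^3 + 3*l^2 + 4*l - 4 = (l - 2)^2*(l - 1)*(l + 1)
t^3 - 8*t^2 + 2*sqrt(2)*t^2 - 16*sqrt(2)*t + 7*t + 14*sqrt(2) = (t - 7)*(t - 1)*(t + 2*sqrt(2))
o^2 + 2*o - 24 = (o - 4)*(o + 6)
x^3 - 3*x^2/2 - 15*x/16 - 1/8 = (x - 2)*(x + 1/4)^2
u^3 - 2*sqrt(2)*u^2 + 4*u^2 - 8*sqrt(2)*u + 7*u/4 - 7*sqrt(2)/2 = (u + 1/2)*(u + 7/2)*(u - 2*sqrt(2))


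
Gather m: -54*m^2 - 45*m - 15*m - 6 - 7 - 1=-54*m^2 - 60*m - 14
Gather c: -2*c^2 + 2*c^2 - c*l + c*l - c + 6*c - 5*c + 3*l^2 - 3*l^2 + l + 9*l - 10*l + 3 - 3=0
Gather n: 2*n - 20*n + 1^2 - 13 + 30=18 - 18*n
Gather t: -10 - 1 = -11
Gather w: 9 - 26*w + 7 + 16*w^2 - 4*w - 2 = 16*w^2 - 30*w + 14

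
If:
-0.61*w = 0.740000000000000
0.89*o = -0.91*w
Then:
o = 1.24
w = -1.21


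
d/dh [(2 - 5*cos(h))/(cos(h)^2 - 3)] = (-5*cos(h)^2 + 4*cos(h) - 15)*sin(h)/(sin(h)^2 + 2)^2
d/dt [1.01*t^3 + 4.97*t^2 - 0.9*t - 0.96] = 3.03*t^2 + 9.94*t - 0.9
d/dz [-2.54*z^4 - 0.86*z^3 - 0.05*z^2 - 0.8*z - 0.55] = -10.16*z^3 - 2.58*z^2 - 0.1*z - 0.8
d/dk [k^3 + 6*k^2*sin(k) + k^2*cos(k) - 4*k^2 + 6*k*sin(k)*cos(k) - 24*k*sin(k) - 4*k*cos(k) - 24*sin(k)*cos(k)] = -k^2*sin(k) + 6*k^2*cos(k) + 3*k^2 + 16*k*sin(k) - 22*k*cos(k) + 6*k*cos(2*k) - 8*k - 24*sin(k) + 3*sin(2*k) - 4*cos(k) - 24*cos(2*k)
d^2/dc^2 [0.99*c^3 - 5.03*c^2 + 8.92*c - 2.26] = 5.94*c - 10.06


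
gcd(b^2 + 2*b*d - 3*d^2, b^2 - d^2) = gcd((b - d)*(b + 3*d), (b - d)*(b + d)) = b - d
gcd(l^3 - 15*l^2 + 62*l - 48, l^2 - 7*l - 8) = l - 8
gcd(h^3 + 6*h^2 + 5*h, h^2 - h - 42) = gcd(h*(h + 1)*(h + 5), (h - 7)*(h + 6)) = 1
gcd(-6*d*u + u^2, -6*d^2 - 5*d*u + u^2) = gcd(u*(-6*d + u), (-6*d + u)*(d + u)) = -6*d + u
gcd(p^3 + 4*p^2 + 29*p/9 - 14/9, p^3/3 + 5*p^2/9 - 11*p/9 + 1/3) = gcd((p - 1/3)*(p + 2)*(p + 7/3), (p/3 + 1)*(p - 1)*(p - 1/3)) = p - 1/3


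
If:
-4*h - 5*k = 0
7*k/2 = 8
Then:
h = -20/7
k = 16/7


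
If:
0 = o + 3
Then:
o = -3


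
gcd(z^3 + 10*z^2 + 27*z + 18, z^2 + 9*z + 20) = 1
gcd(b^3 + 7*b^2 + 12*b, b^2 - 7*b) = b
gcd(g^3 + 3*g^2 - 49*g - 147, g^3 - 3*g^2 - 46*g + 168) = g + 7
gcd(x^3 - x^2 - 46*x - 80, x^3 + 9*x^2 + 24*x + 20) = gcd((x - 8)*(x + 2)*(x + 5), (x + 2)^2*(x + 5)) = x^2 + 7*x + 10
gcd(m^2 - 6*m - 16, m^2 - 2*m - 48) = m - 8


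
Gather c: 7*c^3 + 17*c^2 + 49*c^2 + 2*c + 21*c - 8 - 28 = 7*c^3 + 66*c^2 + 23*c - 36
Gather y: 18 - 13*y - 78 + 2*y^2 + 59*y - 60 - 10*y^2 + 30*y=-8*y^2 + 76*y - 120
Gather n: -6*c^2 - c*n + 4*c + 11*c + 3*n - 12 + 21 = -6*c^2 + 15*c + n*(3 - c) + 9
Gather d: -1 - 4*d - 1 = -4*d - 2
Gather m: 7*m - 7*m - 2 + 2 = 0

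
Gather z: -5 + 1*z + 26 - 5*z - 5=16 - 4*z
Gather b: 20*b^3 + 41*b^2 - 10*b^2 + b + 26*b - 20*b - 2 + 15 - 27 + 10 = 20*b^3 + 31*b^2 + 7*b - 4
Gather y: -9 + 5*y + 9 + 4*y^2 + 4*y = 4*y^2 + 9*y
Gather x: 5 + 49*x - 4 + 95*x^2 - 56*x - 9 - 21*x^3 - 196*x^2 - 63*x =-21*x^3 - 101*x^2 - 70*x - 8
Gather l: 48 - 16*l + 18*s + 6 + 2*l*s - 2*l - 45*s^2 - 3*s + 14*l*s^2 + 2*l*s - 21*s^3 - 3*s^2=l*(14*s^2 + 4*s - 18) - 21*s^3 - 48*s^2 + 15*s + 54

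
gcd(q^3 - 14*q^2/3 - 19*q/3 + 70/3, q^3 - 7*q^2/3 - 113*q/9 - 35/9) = q^2 - 8*q/3 - 35/3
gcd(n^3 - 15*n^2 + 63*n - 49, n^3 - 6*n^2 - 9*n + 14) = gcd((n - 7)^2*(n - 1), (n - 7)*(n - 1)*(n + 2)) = n^2 - 8*n + 7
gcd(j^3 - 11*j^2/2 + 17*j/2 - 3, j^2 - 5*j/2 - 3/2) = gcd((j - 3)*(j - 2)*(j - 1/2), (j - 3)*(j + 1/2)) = j - 3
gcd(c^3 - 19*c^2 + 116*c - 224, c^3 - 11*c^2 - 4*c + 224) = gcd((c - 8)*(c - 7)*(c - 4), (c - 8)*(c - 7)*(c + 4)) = c^2 - 15*c + 56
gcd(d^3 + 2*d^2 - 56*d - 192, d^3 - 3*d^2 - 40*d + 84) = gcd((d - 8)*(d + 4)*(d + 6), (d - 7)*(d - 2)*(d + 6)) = d + 6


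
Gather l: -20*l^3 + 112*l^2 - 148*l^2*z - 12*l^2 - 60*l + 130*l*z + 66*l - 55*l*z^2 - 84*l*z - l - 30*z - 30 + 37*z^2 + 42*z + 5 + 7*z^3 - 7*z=-20*l^3 + l^2*(100 - 148*z) + l*(-55*z^2 + 46*z + 5) + 7*z^3 + 37*z^2 + 5*z - 25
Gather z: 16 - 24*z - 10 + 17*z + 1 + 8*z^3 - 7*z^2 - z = 8*z^3 - 7*z^2 - 8*z + 7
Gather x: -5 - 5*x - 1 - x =-6*x - 6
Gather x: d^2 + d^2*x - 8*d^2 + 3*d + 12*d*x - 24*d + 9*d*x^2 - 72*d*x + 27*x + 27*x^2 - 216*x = -7*d^2 - 21*d + x^2*(9*d + 27) + x*(d^2 - 60*d - 189)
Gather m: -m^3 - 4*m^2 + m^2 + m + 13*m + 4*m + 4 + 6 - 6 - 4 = -m^3 - 3*m^2 + 18*m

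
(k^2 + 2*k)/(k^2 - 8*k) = (k + 2)/(k - 8)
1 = 1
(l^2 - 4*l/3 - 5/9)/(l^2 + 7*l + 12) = (9*l^2 - 12*l - 5)/(9*(l^2 + 7*l + 12))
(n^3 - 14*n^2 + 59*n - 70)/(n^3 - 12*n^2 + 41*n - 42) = (n - 5)/(n - 3)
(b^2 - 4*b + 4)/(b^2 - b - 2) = (b - 2)/(b + 1)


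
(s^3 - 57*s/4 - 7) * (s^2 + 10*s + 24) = s^5 + 10*s^4 + 39*s^3/4 - 299*s^2/2 - 412*s - 168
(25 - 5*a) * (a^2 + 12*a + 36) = -5*a^3 - 35*a^2 + 120*a + 900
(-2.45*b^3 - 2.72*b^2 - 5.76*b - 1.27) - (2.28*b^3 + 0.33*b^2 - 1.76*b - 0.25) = -4.73*b^3 - 3.05*b^2 - 4.0*b - 1.02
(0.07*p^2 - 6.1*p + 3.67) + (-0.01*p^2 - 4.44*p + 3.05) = 0.06*p^2 - 10.54*p + 6.72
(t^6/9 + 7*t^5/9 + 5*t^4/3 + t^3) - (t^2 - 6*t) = t^6/9 + 7*t^5/9 + 5*t^4/3 + t^3 - t^2 + 6*t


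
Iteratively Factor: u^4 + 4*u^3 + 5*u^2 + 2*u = (u + 2)*(u^3 + 2*u^2 + u) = u*(u + 2)*(u^2 + 2*u + 1) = u*(u + 1)*(u + 2)*(u + 1)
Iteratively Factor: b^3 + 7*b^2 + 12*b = (b)*(b^2 + 7*b + 12) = b*(b + 4)*(b + 3)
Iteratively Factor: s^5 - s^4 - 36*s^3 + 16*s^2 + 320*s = (s - 5)*(s^4 + 4*s^3 - 16*s^2 - 64*s) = (s - 5)*(s + 4)*(s^3 - 16*s) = s*(s - 5)*(s + 4)*(s^2 - 16) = s*(s - 5)*(s + 4)^2*(s - 4)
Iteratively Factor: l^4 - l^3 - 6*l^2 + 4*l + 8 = (l - 2)*(l^3 + l^2 - 4*l - 4) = (l - 2)*(l + 2)*(l^2 - l - 2) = (l - 2)^2*(l + 2)*(l + 1)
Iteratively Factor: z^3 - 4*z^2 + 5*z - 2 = (z - 1)*(z^2 - 3*z + 2) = (z - 1)^2*(z - 2)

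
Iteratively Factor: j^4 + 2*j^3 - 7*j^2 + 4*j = (j)*(j^3 + 2*j^2 - 7*j + 4) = j*(j - 1)*(j^2 + 3*j - 4) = j*(j - 1)*(j + 4)*(j - 1)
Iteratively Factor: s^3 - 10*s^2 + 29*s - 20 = (s - 4)*(s^2 - 6*s + 5) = (s - 4)*(s - 1)*(s - 5)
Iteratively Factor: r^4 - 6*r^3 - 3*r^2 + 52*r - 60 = (r + 3)*(r^3 - 9*r^2 + 24*r - 20) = (r - 2)*(r + 3)*(r^2 - 7*r + 10) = (r - 5)*(r - 2)*(r + 3)*(r - 2)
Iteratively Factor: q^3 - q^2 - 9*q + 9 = (q + 3)*(q^2 - 4*q + 3) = (q - 3)*(q + 3)*(q - 1)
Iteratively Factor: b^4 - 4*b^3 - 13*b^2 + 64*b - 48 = (b - 3)*(b^3 - b^2 - 16*b + 16) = (b - 4)*(b - 3)*(b^2 + 3*b - 4) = (b - 4)*(b - 3)*(b + 4)*(b - 1)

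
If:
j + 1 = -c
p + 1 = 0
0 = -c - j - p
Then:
No Solution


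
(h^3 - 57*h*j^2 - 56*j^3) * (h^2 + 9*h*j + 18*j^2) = h^5 + 9*h^4*j - 39*h^3*j^2 - 569*h^2*j^3 - 1530*h*j^4 - 1008*j^5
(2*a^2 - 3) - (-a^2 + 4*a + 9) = 3*a^2 - 4*a - 12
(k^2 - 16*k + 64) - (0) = k^2 - 16*k + 64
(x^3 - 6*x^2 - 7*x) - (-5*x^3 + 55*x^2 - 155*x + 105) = 6*x^3 - 61*x^2 + 148*x - 105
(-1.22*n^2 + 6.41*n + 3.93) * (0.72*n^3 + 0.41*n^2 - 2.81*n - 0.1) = -0.8784*n^5 + 4.115*n^4 + 8.8859*n^3 - 16.2788*n^2 - 11.6843*n - 0.393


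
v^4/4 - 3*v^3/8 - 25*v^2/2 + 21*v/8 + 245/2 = (v/4 + 1)*(v - 7)*(v - 7/2)*(v + 5)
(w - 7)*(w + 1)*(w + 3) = w^3 - 3*w^2 - 25*w - 21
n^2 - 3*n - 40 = (n - 8)*(n + 5)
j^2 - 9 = (j - 3)*(j + 3)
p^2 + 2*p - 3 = (p - 1)*(p + 3)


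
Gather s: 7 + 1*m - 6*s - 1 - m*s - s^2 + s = m - s^2 + s*(-m - 5) + 6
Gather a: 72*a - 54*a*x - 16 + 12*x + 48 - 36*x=a*(72 - 54*x) - 24*x + 32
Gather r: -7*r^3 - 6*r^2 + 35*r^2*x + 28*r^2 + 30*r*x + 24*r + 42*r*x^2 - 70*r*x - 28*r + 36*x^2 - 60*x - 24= -7*r^3 + r^2*(35*x + 22) + r*(42*x^2 - 40*x - 4) + 36*x^2 - 60*x - 24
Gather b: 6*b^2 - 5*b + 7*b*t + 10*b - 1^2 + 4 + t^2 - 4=6*b^2 + b*(7*t + 5) + t^2 - 1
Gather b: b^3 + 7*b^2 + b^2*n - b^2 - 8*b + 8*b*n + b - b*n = b^3 + b^2*(n + 6) + b*(7*n - 7)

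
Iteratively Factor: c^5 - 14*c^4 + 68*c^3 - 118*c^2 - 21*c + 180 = (c - 4)*(c^4 - 10*c^3 + 28*c^2 - 6*c - 45) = (c - 4)*(c - 3)*(c^3 - 7*c^2 + 7*c + 15) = (c - 4)*(c - 3)^2*(c^2 - 4*c - 5) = (c - 5)*(c - 4)*(c - 3)^2*(c + 1)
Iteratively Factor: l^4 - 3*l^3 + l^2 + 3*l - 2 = (l - 2)*(l^3 - l^2 - l + 1) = (l - 2)*(l + 1)*(l^2 - 2*l + 1) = (l - 2)*(l - 1)*(l + 1)*(l - 1)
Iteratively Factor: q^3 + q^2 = (q)*(q^2 + q) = q^2*(q + 1)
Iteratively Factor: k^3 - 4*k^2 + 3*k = (k)*(k^2 - 4*k + 3) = k*(k - 3)*(k - 1)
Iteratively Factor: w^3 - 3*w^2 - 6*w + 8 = (w - 1)*(w^2 - 2*w - 8) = (w - 4)*(w - 1)*(w + 2)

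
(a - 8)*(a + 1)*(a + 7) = a^3 - 57*a - 56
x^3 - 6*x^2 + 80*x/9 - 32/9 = (x - 4)*(x - 4/3)*(x - 2/3)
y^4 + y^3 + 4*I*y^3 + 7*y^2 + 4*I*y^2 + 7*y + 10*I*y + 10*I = (y + 1)*(y - 2*I)*(y + I)*(y + 5*I)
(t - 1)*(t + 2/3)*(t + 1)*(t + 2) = t^4 + 8*t^3/3 + t^2/3 - 8*t/3 - 4/3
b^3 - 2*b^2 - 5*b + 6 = (b - 3)*(b - 1)*(b + 2)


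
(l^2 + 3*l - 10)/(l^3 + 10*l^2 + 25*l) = (l - 2)/(l*(l + 5))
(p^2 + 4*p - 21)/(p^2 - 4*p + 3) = (p + 7)/(p - 1)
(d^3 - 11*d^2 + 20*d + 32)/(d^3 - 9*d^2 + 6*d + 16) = (d - 4)/(d - 2)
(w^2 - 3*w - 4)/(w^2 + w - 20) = (w + 1)/(w + 5)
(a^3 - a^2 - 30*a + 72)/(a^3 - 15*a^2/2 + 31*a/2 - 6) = 2*(a + 6)/(2*a - 1)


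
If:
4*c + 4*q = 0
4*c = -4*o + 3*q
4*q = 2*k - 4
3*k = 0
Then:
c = 1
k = 0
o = -7/4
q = -1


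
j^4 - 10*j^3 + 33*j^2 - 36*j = j*(j - 4)*(j - 3)^2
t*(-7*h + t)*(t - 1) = -7*h*t^2 + 7*h*t + t^3 - t^2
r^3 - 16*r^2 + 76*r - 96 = (r - 8)*(r - 6)*(r - 2)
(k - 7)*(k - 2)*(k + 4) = k^3 - 5*k^2 - 22*k + 56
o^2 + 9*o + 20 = (o + 4)*(o + 5)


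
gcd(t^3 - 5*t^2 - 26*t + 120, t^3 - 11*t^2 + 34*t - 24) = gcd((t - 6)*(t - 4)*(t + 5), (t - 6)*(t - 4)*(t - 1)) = t^2 - 10*t + 24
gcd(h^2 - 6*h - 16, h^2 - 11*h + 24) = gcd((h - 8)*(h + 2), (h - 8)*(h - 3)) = h - 8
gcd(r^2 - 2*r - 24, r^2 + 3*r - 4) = r + 4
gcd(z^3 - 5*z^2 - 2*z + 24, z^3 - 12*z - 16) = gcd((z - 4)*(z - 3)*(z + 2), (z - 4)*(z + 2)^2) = z^2 - 2*z - 8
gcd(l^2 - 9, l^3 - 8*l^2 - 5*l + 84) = l + 3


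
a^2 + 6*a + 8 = (a + 2)*(a + 4)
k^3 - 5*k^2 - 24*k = k*(k - 8)*(k + 3)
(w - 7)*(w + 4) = w^2 - 3*w - 28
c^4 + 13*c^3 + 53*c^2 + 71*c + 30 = (c + 1)^2*(c + 5)*(c + 6)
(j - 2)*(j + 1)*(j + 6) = j^3 + 5*j^2 - 8*j - 12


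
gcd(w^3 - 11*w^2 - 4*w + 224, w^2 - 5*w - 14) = w - 7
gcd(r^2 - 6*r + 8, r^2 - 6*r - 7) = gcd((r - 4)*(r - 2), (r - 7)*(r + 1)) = 1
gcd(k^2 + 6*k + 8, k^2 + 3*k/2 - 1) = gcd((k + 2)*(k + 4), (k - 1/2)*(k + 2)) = k + 2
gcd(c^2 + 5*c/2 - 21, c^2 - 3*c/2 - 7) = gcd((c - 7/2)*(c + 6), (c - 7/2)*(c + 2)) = c - 7/2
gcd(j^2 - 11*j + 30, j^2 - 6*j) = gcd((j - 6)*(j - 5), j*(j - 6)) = j - 6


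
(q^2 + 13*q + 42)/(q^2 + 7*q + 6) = (q + 7)/(q + 1)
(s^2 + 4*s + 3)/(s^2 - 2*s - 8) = (s^2 + 4*s + 3)/(s^2 - 2*s - 8)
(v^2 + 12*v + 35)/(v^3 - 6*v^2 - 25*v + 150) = (v + 7)/(v^2 - 11*v + 30)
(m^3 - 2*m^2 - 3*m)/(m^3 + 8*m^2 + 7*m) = (m - 3)/(m + 7)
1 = 1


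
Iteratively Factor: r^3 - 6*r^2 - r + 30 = (r + 2)*(r^2 - 8*r + 15) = (r - 5)*(r + 2)*(r - 3)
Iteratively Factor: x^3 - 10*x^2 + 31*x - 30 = (x - 3)*(x^2 - 7*x + 10) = (x - 5)*(x - 3)*(x - 2)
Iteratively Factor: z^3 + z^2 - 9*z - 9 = (z + 1)*(z^2 - 9) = (z - 3)*(z + 1)*(z + 3)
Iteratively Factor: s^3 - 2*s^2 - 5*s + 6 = (s - 3)*(s^2 + s - 2) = (s - 3)*(s - 1)*(s + 2)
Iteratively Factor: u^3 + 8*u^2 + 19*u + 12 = (u + 1)*(u^2 + 7*u + 12) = (u + 1)*(u + 4)*(u + 3)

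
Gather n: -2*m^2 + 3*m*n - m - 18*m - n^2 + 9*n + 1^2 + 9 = -2*m^2 - 19*m - n^2 + n*(3*m + 9) + 10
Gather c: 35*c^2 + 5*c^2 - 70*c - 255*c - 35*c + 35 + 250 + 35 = 40*c^2 - 360*c + 320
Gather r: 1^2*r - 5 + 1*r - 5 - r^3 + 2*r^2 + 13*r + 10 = -r^3 + 2*r^2 + 15*r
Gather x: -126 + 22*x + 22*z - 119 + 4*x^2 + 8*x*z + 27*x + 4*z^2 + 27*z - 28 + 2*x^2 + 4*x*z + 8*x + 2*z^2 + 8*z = 6*x^2 + x*(12*z + 57) + 6*z^2 + 57*z - 273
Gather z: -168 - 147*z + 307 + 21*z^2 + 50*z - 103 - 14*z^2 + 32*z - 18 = 7*z^2 - 65*z + 18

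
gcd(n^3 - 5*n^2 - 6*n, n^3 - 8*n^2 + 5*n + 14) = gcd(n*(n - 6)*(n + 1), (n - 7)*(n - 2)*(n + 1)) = n + 1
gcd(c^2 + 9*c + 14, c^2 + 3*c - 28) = c + 7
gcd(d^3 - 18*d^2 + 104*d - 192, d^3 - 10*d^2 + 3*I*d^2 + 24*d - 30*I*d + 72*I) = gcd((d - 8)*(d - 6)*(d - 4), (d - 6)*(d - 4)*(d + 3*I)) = d^2 - 10*d + 24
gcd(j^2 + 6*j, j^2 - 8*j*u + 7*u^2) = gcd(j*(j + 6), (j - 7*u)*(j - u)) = 1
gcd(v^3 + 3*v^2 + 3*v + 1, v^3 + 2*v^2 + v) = v^2 + 2*v + 1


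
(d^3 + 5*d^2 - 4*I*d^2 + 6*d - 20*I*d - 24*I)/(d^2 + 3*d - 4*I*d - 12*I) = d + 2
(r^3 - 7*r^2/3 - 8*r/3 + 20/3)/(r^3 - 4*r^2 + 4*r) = (r + 5/3)/r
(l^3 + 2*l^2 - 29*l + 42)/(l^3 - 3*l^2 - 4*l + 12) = (l + 7)/(l + 2)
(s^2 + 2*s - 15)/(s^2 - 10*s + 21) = (s + 5)/(s - 7)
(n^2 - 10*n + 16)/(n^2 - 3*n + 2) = (n - 8)/(n - 1)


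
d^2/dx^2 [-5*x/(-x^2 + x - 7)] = 10*(x*(2*x - 1)^2 + (1 - 3*x)*(x^2 - x + 7))/(x^2 - x + 7)^3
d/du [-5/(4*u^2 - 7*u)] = 5*(8*u - 7)/(u^2*(4*u - 7)^2)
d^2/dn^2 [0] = 0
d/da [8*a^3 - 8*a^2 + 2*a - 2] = 24*a^2 - 16*a + 2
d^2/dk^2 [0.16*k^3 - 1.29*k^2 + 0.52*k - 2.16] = 0.96*k - 2.58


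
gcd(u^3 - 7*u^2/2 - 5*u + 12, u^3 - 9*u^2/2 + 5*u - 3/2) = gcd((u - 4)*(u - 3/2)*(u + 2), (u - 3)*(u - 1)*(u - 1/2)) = 1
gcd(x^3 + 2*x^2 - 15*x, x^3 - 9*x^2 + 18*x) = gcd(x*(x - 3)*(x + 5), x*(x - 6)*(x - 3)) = x^2 - 3*x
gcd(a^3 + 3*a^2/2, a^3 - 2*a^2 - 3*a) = a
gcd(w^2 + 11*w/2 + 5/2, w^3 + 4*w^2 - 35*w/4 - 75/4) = w + 5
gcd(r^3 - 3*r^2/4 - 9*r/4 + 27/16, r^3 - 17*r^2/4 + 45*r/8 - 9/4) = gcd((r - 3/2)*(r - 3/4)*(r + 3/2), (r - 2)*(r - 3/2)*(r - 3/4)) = r^2 - 9*r/4 + 9/8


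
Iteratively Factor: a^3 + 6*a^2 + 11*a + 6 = (a + 1)*(a^2 + 5*a + 6) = (a + 1)*(a + 2)*(a + 3)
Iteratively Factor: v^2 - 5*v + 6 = (v - 2)*(v - 3)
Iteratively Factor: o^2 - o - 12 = (o - 4)*(o + 3)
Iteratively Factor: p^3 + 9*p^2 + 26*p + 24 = (p + 3)*(p^2 + 6*p + 8) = (p + 3)*(p + 4)*(p + 2)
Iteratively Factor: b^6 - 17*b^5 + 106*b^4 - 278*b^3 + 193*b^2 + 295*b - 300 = (b - 4)*(b^5 - 13*b^4 + 54*b^3 - 62*b^2 - 55*b + 75) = (b - 4)*(b + 1)*(b^4 - 14*b^3 + 68*b^2 - 130*b + 75) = (b - 4)*(b - 1)*(b + 1)*(b^3 - 13*b^2 + 55*b - 75) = (b - 5)*(b - 4)*(b - 1)*(b + 1)*(b^2 - 8*b + 15) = (b - 5)*(b - 4)*(b - 3)*(b - 1)*(b + 1)*(b - 5)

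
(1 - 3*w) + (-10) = -3*w - 9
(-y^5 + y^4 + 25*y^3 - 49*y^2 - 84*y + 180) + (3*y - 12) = -y^5 + y^4 + 25*y^3 - 49*y^2 - 81*y + 168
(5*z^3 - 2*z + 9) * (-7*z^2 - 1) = -35*z^5 + 9*z^3 - 63*z^2 + 2*z - 9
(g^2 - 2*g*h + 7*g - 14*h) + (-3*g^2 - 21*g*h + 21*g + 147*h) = -2*g^2 - 23*g*h + 28*g + 133*h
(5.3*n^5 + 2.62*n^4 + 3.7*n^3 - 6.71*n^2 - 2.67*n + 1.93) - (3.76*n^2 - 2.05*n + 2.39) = 5.3*n^5 + 2.62*n^4 + 3.7*n^3 - 10.47*n^2 - 0.62*n - 0.46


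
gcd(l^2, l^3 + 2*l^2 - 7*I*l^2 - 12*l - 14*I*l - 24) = 1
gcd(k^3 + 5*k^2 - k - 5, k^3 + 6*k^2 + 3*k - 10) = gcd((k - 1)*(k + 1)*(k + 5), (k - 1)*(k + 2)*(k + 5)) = k^2 + 4*k - 5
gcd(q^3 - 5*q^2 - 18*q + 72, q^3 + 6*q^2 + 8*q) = q + 4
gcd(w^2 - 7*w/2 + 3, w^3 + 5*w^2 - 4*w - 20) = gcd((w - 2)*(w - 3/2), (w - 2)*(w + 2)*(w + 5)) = w - 2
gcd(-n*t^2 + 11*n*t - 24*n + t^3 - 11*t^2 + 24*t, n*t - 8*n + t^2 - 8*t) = t - 8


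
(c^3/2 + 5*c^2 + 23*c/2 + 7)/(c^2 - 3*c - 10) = (c^2 + 8*c + 7)/(2*(c - 5))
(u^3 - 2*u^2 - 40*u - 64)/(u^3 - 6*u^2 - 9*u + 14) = (u^2 - 4*u - 32)/(u^2 - 8*u + 7)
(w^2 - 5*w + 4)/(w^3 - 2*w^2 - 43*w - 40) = (-w^2 + 5*w - 4)/(-w^3 + 2*w^2 + 43*w + 40)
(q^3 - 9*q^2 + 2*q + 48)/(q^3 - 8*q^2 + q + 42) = (q - 8)/(q - 7)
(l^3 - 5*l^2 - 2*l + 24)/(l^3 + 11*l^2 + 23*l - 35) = (l^3 - 5*l^2 - 2*l + 24)/(l^3 + 11*l^2 + 23*l - 35)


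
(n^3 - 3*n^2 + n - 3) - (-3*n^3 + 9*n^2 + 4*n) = 4*n^3 - 12*n^2 - 3*n - 3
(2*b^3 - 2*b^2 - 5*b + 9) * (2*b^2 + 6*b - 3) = 4*b^5 + 8*b^4 - 28*b^3 - 6*b^2 + 69*b - 27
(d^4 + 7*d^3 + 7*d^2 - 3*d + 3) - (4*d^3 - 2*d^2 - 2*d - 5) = d^4 + 3*d^3 + 9*d^2 - d + 8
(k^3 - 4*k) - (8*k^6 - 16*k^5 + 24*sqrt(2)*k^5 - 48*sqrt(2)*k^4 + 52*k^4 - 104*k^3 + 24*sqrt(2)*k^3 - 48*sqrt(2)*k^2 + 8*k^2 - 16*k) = -8*k^6 - 24*sqrt(2)*k^5 + 16*k^5 - 52*k^4 + 48*sqrt(2)*k^4 - 24*sqrt(2)*k^3 + 105*k^3 - 8*k^2 + 48*sqrt(2)*k^2 + 12*k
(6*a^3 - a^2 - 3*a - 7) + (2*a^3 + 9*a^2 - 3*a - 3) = 8*a^3 + 8*a^2 - 6*a - 10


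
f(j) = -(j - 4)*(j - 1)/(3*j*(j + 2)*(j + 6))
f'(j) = (j - 4)*(j - 1)/(3*j*(j + 2)*(j + 6)^2) + (j - 4)*(j - 1)/(3*j*(j + 2)^2*(j + 6)) - (j - 4)/(3*j*(j + 2)*(j + 6)) - (j - 1)/(3*j*(j + 2)*(j + 6)) + (j - 4)*(j - 1)/(3*j^2*(j + 2)*(j + 6))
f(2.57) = 0.01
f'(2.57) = -0.01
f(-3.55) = -0.85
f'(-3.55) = -0.14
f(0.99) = -0.00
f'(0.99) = 0.05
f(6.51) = -0.01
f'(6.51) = -0.00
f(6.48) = -0.01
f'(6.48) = -0.00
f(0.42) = -0.11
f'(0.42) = 0.53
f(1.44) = 0.01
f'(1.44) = 0.01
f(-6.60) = 1.47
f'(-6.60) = 2.67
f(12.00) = -0.00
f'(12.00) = 0.00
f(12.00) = -0.00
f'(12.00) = 0.00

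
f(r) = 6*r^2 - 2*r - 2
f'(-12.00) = -146.00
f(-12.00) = 886.00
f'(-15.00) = -182.00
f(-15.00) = 1378.00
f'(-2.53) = -32.36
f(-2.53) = 41.47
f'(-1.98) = -25.76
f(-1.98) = 25.48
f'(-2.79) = -35.48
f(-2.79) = 50.28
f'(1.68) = 18.16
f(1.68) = 11.57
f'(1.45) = 15.40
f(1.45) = 7.72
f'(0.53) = 4.36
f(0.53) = -1.37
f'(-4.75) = -59.00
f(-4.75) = 142.88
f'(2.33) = 25.96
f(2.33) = 25.91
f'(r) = 12*r - 2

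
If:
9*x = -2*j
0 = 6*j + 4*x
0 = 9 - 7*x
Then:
No Solution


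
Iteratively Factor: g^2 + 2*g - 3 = (g - 1)*(g + 3)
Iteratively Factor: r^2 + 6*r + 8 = (r + 2)*(r + 4)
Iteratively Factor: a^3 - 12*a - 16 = (a + 2)*(a^2 - 2*a - 8) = (a - 4)*(a + 2)*(a + 2)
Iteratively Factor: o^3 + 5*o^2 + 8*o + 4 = (o + 2)*(o^2 + 3*o + 2) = (o + 2)^2*(o + 1)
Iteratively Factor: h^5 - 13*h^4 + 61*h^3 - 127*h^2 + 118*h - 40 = (h - 5)*(h^4 - 8*h^3 + 21*h^2 - 22*h + 8) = (h - 5)*(h - 4)*(h^3 - 4*h^2 + 5*h - 2) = (h - 5)*(h - 4)*(h - 2)*(h^2 - 2*h + 1) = (h - 5)*(h - 4)*(h - 2)*(h - 1)*(h - 1)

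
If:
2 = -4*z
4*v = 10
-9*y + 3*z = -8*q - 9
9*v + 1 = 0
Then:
No Solution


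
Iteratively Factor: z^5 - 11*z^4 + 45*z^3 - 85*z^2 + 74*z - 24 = (z - 3)*(z^4 - 8*z^3 + 21*z^2 - 22*z + 8) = (z - 3)*(z - 1)*(z^3 - 7*z^2 + 14*z - 8) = (z - 4)*(z - 3)*(z - 1)*(z^2 - 3*z + 2) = (z - 4)*(z - 3)*(z - 1)^2*(z - 2)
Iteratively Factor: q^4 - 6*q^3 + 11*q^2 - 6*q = (q - 1)*(q^3 - 5*q^2 + 6*q) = (q - 3)*(q - 1)*(q^2 - 2*q) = q*(q - 3)*(q - 1)*(q - 2)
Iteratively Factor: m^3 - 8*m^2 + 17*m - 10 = (m - 2)*(m^2 - 6*m + 5) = (m - 5)*(m - 2)*(m - 1)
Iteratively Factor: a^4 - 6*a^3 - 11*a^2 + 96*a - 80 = (a - 1)*(a^3 - 5*a^2 - 16*a + 80) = (a - 5)*(a - 1)*(a^2 - 16) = (a - 5)*(a - 4)*(a - 1)*(a + 4)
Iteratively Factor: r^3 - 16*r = (r + 4)*(r^2 - 4*r) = r*(r + 4)*(r - 4)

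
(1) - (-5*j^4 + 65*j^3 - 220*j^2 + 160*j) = 5*j^4 - 65*j^3 + 220*j^2 - 160*j + 1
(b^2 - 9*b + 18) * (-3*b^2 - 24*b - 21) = -3*b^4 + 3*b^3 + 141*b^2 - 243*b - 378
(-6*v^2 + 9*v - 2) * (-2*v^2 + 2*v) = 12*v^4 - 30*v^3 + 22*v^2 - 4*v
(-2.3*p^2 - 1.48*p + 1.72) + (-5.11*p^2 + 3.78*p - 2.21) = -7.41*p^2 + 2.3*p - 0.49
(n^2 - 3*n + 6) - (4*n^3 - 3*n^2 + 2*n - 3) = -4*n^3 + 4*n^2 - 5*n + 9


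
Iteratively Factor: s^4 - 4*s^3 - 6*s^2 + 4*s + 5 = (s - 5)*(s^3 + s^2 - s - 1) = (s - 5)*(s + 1)*(s^2 - 1) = (s - 5)*(s - 1)*(s + 1)*(s + 1)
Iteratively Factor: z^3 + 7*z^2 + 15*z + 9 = (z + 3)*(z^2 + 4*z + 3) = (z + 1)*(z + 3)*(z + 3)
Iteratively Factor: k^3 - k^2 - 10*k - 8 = (k - 4)*(k^2 + 3*k + 2) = (k - 4)*(k + 2)*(k + 1)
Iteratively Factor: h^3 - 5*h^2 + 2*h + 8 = (h + 1)*(h^2 - 6*h + 8) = (h - 4)*(h + 1)*(h - 2)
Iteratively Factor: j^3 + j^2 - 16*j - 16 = (j + 1)*(j^2 - 16) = (j - 4)*(j + 1)*(j + 4)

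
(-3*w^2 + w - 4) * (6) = -18*w^2 + 6*w - 24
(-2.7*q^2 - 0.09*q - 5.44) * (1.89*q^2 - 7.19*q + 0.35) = -5.103*q^4 + 19.2429*q^3 - 10.5795*q^2 + 39.0821*q - 1.904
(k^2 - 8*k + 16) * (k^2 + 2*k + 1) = k^4 - 6*k^3 + k^2 + 24*k + 16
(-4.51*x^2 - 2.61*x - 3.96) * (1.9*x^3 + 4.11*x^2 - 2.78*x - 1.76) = -8.569*x^5 - 23.4951*x^4 - 5.7133*x^3 - 1.0822*x^2 + 15.6024*x + 6.9696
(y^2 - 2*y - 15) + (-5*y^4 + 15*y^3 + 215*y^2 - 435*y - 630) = -5*y^4 + 15*y^3 + 216*y^2 - 437*y - 645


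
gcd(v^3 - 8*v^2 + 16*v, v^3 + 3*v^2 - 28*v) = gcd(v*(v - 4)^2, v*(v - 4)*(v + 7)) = v^2 - 4*v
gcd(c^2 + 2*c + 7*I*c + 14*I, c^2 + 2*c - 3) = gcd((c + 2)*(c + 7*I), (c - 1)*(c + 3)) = 1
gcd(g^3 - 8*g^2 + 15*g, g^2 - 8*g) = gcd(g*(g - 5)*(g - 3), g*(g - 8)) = g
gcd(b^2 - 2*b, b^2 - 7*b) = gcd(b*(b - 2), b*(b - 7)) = b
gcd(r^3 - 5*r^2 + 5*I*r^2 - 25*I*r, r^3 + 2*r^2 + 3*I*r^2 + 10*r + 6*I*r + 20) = r + 5*I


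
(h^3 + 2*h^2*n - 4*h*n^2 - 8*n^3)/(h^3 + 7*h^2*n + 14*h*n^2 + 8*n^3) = (h^2 - 4*n^2)/(h^2 + 5*h*n + 4*n^2)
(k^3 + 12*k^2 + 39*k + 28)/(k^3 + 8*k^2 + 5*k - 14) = (k^2 + 5*k + 4)/(k^2 + k - 2)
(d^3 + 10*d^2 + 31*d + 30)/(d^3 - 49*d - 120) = (d + 2)/(d - 8)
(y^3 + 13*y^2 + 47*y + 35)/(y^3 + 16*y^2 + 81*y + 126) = (y^2 + 6*y + 5)/(y^2 + 9*y + 18)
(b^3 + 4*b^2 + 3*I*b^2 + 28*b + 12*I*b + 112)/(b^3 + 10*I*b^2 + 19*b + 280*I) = (b^2 + 4*b*(1 - I) - 16*I)/(b^2 + 3*I*b + 40)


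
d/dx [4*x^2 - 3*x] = 8*x - 3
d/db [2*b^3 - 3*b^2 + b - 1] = 6*b^2 - 6*b + 1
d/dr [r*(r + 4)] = 2*r + 4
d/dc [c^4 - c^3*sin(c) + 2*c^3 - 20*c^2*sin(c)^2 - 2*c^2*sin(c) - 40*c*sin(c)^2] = -c^3*cos(c) + 4*c^3 - 3*c^2*sin(c) - 20*c^2*sin(2*c) - 2*c^2*cos(c) + 6*c^2 - 40*c*sin(c)^2 - 4*c*sin(c) - 40*c*sin(2*c) - 40*sin(c)^2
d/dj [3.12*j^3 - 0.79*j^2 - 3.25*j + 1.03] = 9.36*j^2 - 1.58*j - 3.25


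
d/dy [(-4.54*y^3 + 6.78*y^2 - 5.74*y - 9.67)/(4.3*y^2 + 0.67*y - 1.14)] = (-19.522*y^4 - 6.0836*y^3 + 44.7514*y^2 + 67.7036*y + 13.0225)/(18.49*y^4 + 5.762*y^3 - 9.3551*y^2 - 1.5276*y + 1.2996)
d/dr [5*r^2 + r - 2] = 10*r + 1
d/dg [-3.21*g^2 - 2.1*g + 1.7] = -6.42*g - 2.1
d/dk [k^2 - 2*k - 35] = 2*k - 2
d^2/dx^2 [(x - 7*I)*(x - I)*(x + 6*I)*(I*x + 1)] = 12*I*x^2 + 18*x + 78*I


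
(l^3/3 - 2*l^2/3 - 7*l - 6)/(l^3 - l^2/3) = (l^3 - 2*l^2 - 21*l - 18)/(l^2*(3*l - 1))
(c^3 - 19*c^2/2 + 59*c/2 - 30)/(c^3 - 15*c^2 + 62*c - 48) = (2*c^3 - 19*c^2 + 59*c - 60)/(2*(c^3 - 15*c^2 + 62*c - 48))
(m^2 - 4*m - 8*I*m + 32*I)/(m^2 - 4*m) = (m - 8*I)/m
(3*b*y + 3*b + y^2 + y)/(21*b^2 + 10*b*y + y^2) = (y + 1)/(7*b + y)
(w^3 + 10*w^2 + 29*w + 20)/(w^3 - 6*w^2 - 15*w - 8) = (w^2 + 9*w + 20)/(w^2 - 7*w - 8)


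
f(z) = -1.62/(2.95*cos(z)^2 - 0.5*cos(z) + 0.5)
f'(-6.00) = -0.31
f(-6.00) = -0.59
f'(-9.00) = -0.34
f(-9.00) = -0.48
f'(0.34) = -0.39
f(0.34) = -0.61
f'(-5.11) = -4.76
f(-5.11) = -2.16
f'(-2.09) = -2.22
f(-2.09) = -1.10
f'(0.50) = -0.67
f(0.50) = -0.69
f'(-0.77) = 1.53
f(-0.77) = -0.98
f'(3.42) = -0.20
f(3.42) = -0.44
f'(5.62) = 1.10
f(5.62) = -0.84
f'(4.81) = 0.53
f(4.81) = -3.38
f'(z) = -1.62*(5.9*sin(z)*cos(z) - 0.5*sin(z))/(2.95*cos(z)^2 - 0.5*cos(z) + 0.5)^2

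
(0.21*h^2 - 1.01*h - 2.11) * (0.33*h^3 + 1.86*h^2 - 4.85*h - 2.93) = 0.0693*h^5 + 0.0573*h^4 - 3.5934*h^3 + 0.3586*h^2 + 13.1928*h + 6.1823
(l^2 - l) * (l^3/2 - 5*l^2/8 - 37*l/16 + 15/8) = l^5/2 - 9*l^4/8 - 27*l^3/16 + 67*l^2/16 - 15*l/8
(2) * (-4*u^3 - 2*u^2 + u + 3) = -8*u^3 - 4*u^2 + 2*u + 6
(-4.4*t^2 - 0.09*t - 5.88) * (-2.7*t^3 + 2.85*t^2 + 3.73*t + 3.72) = 11.88*t^5 - 12.297*t^4 - 0.792500000000001*t^3 - 33.4617*t^2 - 22.2672*t - 21.8736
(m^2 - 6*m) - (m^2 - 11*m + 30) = 5*m - 30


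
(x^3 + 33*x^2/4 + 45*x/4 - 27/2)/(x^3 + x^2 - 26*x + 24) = (4*x^2 + 9*x - 9)/(4*(x^2 - 5*x + 4))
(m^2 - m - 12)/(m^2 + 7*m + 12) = (m - 4)/(m + 4)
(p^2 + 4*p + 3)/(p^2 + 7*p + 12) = (p + 1)/(p + 4)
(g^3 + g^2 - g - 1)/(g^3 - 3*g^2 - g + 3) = (g + 1)/(g - 3)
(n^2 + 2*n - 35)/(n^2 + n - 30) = (n + 7)/(n + 6)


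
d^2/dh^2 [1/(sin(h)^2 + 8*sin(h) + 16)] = 2*(4*sin(h) + cos(2*h) + 2)/(sin(h) + 4)^4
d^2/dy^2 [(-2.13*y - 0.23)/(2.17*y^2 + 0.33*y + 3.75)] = (-(2.13*y + 0.23)*(4.34*y + 0.33)*(8.68*y + 0.66) + (27.7326*y + 2.404)*(2.17*y^2 + 0.33*y + 3.75))/(2.17*y^2 + 0.33*y + 3.75)^3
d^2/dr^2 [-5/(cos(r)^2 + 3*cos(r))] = 5*((1 - cos(2*r))^2 - 45*cos(r)/4 + 11*cos(2*r)/2 + 9*cos(3*r)/4 - 33/2)/((cos(r) + 3)^3*cos(r)^3)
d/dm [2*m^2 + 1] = 4*m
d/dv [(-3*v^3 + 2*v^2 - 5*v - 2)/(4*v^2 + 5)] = (-12*v^4 - 25*v^2 + 36*v - 25)/(16*v^4 + 40*v^2 + 25)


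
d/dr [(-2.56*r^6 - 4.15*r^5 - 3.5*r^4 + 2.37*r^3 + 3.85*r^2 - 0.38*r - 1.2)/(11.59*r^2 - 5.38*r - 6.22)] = (-118.6816*r^7 - 75.4315*r^6 + 103.7172*r^5 + 213.0233*r^4 + 61.5788*r^3 - 60.533*r^2 - 20.078*r - 4.0924)/(134.3281*r^4 - 124.7084*r^3 - 115.2352*r^2 + 66.9272*r + 38.6884)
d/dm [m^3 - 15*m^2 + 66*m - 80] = 3*m^2 - 30*m + 66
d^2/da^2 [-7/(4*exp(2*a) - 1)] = (-448*exp(2*a) - 112)*exp(2*a)/(4*exp(2*a) - 1)^3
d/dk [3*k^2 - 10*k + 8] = 6*k - 10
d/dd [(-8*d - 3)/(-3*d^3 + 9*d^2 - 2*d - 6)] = 3*(-16*d^3 + 15*d^2 + 18*d + 14)/(9*d^6 - 54*d^5 + 93*d^4 - 104*d^2 + 24*d + 36)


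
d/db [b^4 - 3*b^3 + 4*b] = 4*b^3 - 9*b^2 + 4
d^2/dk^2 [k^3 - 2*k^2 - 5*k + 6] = 6*k - 4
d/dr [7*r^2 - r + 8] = 14*r - 1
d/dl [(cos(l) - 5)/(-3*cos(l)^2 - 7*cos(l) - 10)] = 3*(sin(l)^2 + 10*cos(l) + 14)*sin(l)/(3*cos(l)^2 + 7*cos(l) + 10)^2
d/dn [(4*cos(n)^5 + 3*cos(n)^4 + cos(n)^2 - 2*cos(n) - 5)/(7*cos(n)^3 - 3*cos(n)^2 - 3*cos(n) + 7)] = (-56*cos(n)^7 + 15*cos(n)^6 + 66*cos(n)^5 - 106*cos(n)^4 - 112*cos(n)^3 - 96*cos(n)^2 + 16*cos(n) + 29)*sin(n)/((cos(n) + 1)^2*(7*sin(n)^2 + 10*cos(n) - 14)^2)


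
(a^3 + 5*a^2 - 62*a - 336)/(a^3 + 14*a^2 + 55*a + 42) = (a - 8)/(a + 1)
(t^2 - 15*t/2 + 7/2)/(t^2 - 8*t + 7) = (t - 1/2)/(t - 1)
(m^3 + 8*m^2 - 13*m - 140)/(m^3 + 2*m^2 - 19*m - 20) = (m + 7)/(m + 1)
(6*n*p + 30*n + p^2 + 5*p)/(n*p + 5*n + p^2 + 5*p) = (6*n + p)/(n + p)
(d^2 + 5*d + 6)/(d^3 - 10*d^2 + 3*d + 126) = (d + 2)/(d^2 - 13*d + 42)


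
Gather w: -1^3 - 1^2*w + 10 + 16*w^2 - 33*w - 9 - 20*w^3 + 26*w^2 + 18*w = -20*w^3 + 42*w^2 - 16*w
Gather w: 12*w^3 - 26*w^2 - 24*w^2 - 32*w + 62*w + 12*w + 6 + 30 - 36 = 12*w^3 - 50*w^2 + 42*w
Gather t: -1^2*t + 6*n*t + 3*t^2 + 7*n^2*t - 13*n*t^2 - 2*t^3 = -2*t^3 + t^2*(3 - 13*n) + t*(7*n^2 + 6*n - 1)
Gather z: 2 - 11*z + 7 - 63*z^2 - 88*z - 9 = -63*z^2 - 99*z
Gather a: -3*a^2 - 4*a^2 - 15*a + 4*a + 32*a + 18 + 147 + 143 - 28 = -7*a^2 + 21*a + 280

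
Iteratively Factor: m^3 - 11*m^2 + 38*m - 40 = (m - 4)*(m^2 - 7*m + 10) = (m - 4)*(m - 2)*(m - 5)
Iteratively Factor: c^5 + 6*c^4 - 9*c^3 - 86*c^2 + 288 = (c - 3)*(c^4 + 9*c^3 + 18*c^2 - 32*c - 96) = (c - 3)*(c - 2)*(c^3 + 11*c^2 + 40*c + 48) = (c - 3)*(c - 2)*(c + 4)*(c^2 + 7*c + 12) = (c - 3)*(c - 2)*(c + 3)*(c + 4)*(c + 4)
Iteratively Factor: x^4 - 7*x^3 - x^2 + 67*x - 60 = (x - 5)*(x^3 - 2*x^2 - 11*x + 12) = (x - 5)*(x + 3)*(x^2 - 5*x + 4) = (x - 5)*(x - 1)*(x + 3)*(x - 4)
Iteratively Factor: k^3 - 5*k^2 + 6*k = (k)*(k^2 - 5*k + 6) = k*(k - 3)*(k - 2)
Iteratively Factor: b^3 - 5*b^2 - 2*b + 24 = (b - 3)*(b^2 - 2*b - 8) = (b - 4)*(b - 3)*(b + 2)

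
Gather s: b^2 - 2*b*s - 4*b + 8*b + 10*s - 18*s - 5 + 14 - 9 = b^2 + 4*b + s*(-2*b - 8)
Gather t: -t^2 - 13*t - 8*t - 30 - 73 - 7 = -t^2 - 21*t - 110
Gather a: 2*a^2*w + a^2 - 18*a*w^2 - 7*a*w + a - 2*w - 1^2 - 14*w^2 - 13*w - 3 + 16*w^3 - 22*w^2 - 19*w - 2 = a^2*(2*w + 1) + a*(-18*w^2 - 7*w + 1) + 16*w^3 - 36*w^2 - 34*w - 6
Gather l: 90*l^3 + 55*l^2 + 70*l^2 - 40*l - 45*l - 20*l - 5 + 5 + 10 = 90*l^3 + 125*l^2 - 105*l + 10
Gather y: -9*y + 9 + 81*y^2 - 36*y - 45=81*y^2 - 45*y - 36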